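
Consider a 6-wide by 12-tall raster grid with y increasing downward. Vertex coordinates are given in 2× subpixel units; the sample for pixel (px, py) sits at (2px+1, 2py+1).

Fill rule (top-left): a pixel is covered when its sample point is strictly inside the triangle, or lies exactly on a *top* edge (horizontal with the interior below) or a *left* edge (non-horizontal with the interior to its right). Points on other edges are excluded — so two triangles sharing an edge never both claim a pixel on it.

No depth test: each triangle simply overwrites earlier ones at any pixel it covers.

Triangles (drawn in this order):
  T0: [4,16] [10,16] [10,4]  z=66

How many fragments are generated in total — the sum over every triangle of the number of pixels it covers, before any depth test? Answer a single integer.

T0:
  2·area = 72  (B↔C swapped to make it positive)
  edge (4, 16)→(10, 4): d=(6,-12) top-left  bias=+0
  edge (10, 4)→(10, 16): d=(0,12) right/bottom  bias=-1
  edge (10, 16)→(4, 16): d=(-6,0) right/bottom  bias=-1
    (4,3)@(9, 7): e=[6,12,54] → █
    (5,3)@(11, 7): e=[30,-12,54] → ·
    (4,4)@(9, 9): e=[18,12,42] → █
    (5,4)@(11, 9): e=[42,-12,42] → ·
    (3,5)@(7, 11): e=[6,36,30] → █
    (5,5)@(11, 11): e=[54,-12,30] → ·
    (3,6)@(7, 13): e=[18,36,18] → █
    (5,6)@(11, 13): e=[66,-12,18] → ·
    (2,7)@(5, 15): e=[6,60,6] → █
    (5,7)@(11, 15): e=[78,-12,6] → ·
    (2,8)@(5, 17): e=[18,60,-6] → ·
    (3,8)@(7, 17): e=[42,36,-6] → ·
  covered (9 px):
    · · · · · ·
    · · · · · ·
    · · · · · ·
    · · · · █ ·
    · · · · █ ·
    · · · █ █ ·
    · · · █ █ ·
    · · █ █ █ ·
    · · · · · ·
    · · · · · ·
    · · · · · ·
    · · · · · ·

Final: 9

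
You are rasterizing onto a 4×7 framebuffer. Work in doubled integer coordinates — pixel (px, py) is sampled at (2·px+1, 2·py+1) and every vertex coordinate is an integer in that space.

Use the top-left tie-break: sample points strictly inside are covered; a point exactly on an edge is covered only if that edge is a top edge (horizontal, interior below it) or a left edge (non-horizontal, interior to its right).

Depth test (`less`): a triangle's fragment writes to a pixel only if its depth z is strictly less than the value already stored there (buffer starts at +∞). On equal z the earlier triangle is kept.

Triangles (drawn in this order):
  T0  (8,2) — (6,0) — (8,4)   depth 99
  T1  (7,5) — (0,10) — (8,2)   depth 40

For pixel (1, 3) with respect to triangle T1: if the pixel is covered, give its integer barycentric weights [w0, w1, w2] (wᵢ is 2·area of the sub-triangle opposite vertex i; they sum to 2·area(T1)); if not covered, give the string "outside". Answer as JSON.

T0:
  2·area = 4  (B↔C swapped to make it positive)
  edge (8, 2)→(8, 4): d=(0,2) right/bottom  bias=-1
  edge (8, 4)→(6, 0): d=(-2,-4) top-left  bias=+0
  edge (6, 0)→(8, 2): d=(2,2) right/bottom  bias=-1
    (3,0)@(7, 1): e=[2,2,0] → ·  [on edge]
  covered (0 px):
    · · · ·
    · · · ·
    · · · ·
    · · · ·
    · · · ·
    · · · ·
    · · · ·
T1:
  2·area = 16
  edge (7, 5)→(0, 10): d=(-7,5) right/bottom  bias=-1
  edge (0, 10)→(8, 2): d=(8,-8) top-left  bias=+0
  edge (8, 2)→(7, 5): d=(-1,3) right/bottom  bias=-1
    (3,1)@(7, 3): e=[14,0,2] → █  [on edge]
    (2,2)@(5, 5): e=[10,0,6] → █  [on edge]
    (3,2)@(7, 5): e=[0,16,0] → ·  [on edge]
    (1,3)@(3, 7): e=[6,0,10] → █  [on edge]
    (2,3)@(5, 7): e=[-4,16,4] → ·
    (0,4)@(1, 9): e=[2,0,14] → █  [on edge]
    (1,4)@(3, 9): e=[-8,16,8] → ·
    (0,5)@(1, 11): e=[-12,16,12] → ·
    (2,5)@(5, 11): e=[-32,48,0] → ·  [on edge]
  covered (4 px):
    · · · ·
    · · · █
    · · █ ·
    · █ · ·
    █ · · ·
    · · · ·
    · · · ·

Final: [0,10,6]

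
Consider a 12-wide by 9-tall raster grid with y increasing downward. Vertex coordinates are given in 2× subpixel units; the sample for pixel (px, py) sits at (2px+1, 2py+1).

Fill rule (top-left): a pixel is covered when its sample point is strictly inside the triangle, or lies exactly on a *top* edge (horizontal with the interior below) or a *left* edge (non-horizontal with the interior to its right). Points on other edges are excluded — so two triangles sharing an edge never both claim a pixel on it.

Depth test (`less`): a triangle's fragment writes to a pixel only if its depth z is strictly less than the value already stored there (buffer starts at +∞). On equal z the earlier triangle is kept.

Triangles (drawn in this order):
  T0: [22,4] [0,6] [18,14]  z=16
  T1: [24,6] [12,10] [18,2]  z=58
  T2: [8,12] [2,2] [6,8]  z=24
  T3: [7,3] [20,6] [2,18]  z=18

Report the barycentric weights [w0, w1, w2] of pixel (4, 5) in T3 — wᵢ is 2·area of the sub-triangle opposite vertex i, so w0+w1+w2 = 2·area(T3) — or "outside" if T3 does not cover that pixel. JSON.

T0:
  2·area = 212  (B↔C swapped to make it positive)
  edge (22, 4)→(18, 14): d=(-4,10) right/bottom  bias=-1
  edge (18, 14)→(0, 6): d=(-18,-8) top-left  bias=+0
  edge (0, 6)→(22, 4): d=(22,-2) top-left  bias=+0
    (5,2)@(11, 5): e=[106,106,0] → #  [on edge]
    (6,2)@(13, 5): e=[86,122,4] → #
    (7,2)@(15, 5): e=[66,138,8] → #
    (8,2)@(17, 5): e=[46,154,12] → #
    (9,2)@(19, 5): e=[26,170,16] → #
    (10,2)@(21, 5): e=[6,186,20] → #
    (11,2)@(23, 5): e=[-14,202,24] → ·
    (1,3)@(3, 7): e=[178,6,28] → #
    (2,3)@(5, 7): e=[158,22,32] → #
    (3,3)@(7, 7): e=[138,38,36] → #
    (4,3)@(9, 7): e=[118,54,40] → #
    (10,3)@(21, 7): e=[-2,150,64] → ·
  covered (27 px):
    · · · · · · · · · · · ·
    · · · · · · · · · · · ·
    · · · · · # # # # # # ·
    · # # # # # # # # # · ·
    · · · # # # # # # # · ·
    · · · · · · # # # # · ·
    · · · · · · · · # · · ·
    · · · · · · · · · · · ·
    · · · · · · · · · · · ·
T1:
  2·area = 72
  edge (24, 6)→(12, 10): d=(-12,4) right/bottom  bias=-1
  edge (12, 10)→(18, 2): d=(6,-8) top-left  bias=+0
  edge (18, 2)→(24, 6): d=(6,4) right/bottom  bias=-1
    (9,1)@(19, 3): e=[56,14,2] → #
    (10,1)@(21, 3): e=[48,30,-6] → ·
    (8,2)@(17, 5): e=[40,10,22] → #
    (10,2)@(21, 5): e=[24,42,6] → #
    (11,2)@(23, 5): e=[16,58,-2] → ·
    (7,3)@(15, 7): e=[24,6,42] → #
    (10,3)@(21, 7): e=[0,54,18] → ·  [on edge]
    (6,4)@(13, 9): e=[8,2,62] → #
    (7,4)@(15, 9): e=[0,18,54] → ·  [on edge]
    (8,4)@(17, 9): e=[-8,34,46] → ·
    (9,4)@(19, 9): e=[-16,50,38] → ·
    (4,5)@(9, 11): e=[0,-18,90] → ·  [on edge]
    (1,6)@(3, 13): e=[0,-54,126] → ·  [on edge]
  covered (8 px):
    · · · · · · · · · · · ·
    · · · · · · · · · # · ·
    · · · · · · · · # # # ·
    · · · · · · · # # # · ·
    · · · · · · # · · · · ·
    · · · · · · · · · · · ·
    · · · · · · · · · · · ·
    · · · · · · · · · · · ·
    · · · · · · · · · · · ·
T2:
  2·area = 4
  edge (8, 12)→(2, 2): d=(-6,-10) top-left  bias=+0
  edge (2, 2)→(6, 8): d=(4,6) right/bottom  bias=-1
  edge (6, 8)→(8, 12): d=(2,4) right/bottom  bias=-1
    (2,3)@(5, 7): e=[0,2,2] → #  [on edge]
    (3,3)@(7, 7): e=[20,-10,-6] → ·
    (2,4)@(5, 9): e=[-12,10,6] → ·
    (5,8)@(11, 17): e=[0,6,-2] → ·  [on edge]
  covered (1 px):
    · · · · · · · · · · · ·
    · · · · · · · · · · · ·
    · · · · · · · · · · · ·
    · · # · · · · · · · · ·
    · · · · · · · · · · · ·
    · · · · · · · · · · · ·
    · · · · · · · · · · · ·
    · · · · · · · · · · · ·
    · · · · · · · · · · · ·
T3:
  2·area = 210
  edge (7, 3)→(20, 6): d=(13,3) right/bottom  bias=-1
  edge (20, 6)→(2, 18): d=(-18,12) right/bottom  bias=-1
  edge (2, 18)→(7, 3): d=(5,-15) top-left  bias=+0
    (3,1)@(7, 3): e=[0,210,0] → ·  [on edge]
    (3,2)@(7, 5): e=[26,174,10] → #
    (4,2)@(9, 5): e=[20,150,40] → #
    (5,2)@(11, 5): e=[14,126,70] → #
    (6,2)@(13, 5): e=[8,102,100] → #
    (7,2)@(15, 5): e=[2,78,130] → #
    (8,2)@(17, 5): e=[-4,54,160] → ·
    (3,3)@(7, 7): e=[52,138,20] → #
    (8,3)@(17, 7): e=[22,18,170] → #
    (9,3)@(19, 7): e=[16,-6,200] → ·
    (2,4)@(5, 9): e=[84,126,0] → #  [on edge]
    (8,4)@(17, 9): e=[48,-18,180] → ·
    (1,7)@(3, 15): e=[168,42,0] → #  [on edge]
  covered (27 px):
    · · · · · · · · · · · ·
    · · · · · · · · · · · ·
    · · · # # # # # · · · ·
    · · · # # # # # # · · ·
    · · # # # # # # · · · ·
    · · # # # # · · · · · ·
    · · # # # · · · · · · ·
    · # # · · · · · · · · ·
    · # · · · · · · · · · ·

Final: [42,70,98]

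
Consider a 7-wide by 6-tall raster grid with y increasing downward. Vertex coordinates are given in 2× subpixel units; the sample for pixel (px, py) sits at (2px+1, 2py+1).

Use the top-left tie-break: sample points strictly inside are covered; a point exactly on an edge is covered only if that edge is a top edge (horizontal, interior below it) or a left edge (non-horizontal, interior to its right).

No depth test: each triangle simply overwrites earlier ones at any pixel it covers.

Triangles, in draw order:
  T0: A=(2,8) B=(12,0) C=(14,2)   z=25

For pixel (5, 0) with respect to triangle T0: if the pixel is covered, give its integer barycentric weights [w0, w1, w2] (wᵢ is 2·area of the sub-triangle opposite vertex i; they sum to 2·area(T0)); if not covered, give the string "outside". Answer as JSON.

T0:
  2·area = 36
  edge (2, 8)→(12, 0): d=(10,-8) top-left  bias=+0
  edge (12, 0)→(14, 2): d=(2,2) right/bottom  bias=-1
  edge (14, 2)→(2, 8): d=(-12,6) right/bottom  bias=-1
    (5,0)@(11, 1): e=[2,4,30] → #
    (6,0)@(13, 1): e=[18,0,18] → ·  [on edge]
    (4,1)@(9, 3): e=[6,12,18] → #
    (6,1)@(13, 3): e=[38,4,-6] → ·
    (3,2)@(7, 5): e=[10,20,6] → #
    (4,2)@(9, 5): e=[26,16,-6] → ·
    (5,2)@(11, 5): e=[42,12,-18] → ·
    (3,3)@(7, 7): e=[30,24,-18] → ·
  covered (4 px):
    · · · · · # ·
    · · · · # # ·
    · · · # · · ·
    · · · · · · ·
    · · · · · · ·
    · · · · · · ·

Final: [4,30,2]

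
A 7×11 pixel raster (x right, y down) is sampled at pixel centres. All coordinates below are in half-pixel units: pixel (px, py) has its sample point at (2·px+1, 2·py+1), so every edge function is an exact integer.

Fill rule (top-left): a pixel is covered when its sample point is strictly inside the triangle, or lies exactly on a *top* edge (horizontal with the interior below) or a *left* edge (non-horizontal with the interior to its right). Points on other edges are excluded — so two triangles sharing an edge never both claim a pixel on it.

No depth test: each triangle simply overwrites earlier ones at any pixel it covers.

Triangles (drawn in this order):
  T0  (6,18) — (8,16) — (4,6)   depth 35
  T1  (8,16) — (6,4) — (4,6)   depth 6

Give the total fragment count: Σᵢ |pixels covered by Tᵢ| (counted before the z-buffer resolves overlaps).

T0:
  2·area = 28  (B↔C swapped to make it positive)
  edge (6, 18)→(4, 6): d=(-2,-12) top-left  bias=+0
  edge (4, 6)→(8, 16): d=(4,10) right/bottom  bias=-1
  edge (8, 16)→(6, 18): d=(-2,2) right/bottom  bias=-1
    (2,4)@(5, 9): e=[6,2,20] → X
    (3,4)@(7, 9): e=[30,-18,16] → .
    (2,5)@(5, 11): e=[2,10,16] → X
    (3,5)@(7, 11): e=[26,-10,12] → .
    (6,5)@(13, 11): e=[98,-70,0] → .  [on edge]
    (2,6)@(5, 13): e=[-2,18,12] → .
    (5,6)@(11, 13): e=[70,-42,0] → .  [on edge]
    (3,7)@(7, 15): e=[18,6,4] → X
    (4,7)@(9, 15): e=[42,-14,0] → .  [on edge]
    (3,8)@(7, 17): e=[14,14,0] → .  [on edge]
    (2,9)@(5, 19): e=[-14,42,0] → .  [on edge]
    (1,10)@(3, 21): e=[-42,70,0] → .  [on edge]
  covered (3 px):
    . . . . . . .
    . . . . . . .
    . . . . . . .
    . . . . . . .
    . . X . . . .
    . . X . . . .
    . . . . . . .
    . . . X . . .
    . . . . . . .
    . . . . . . .
    . . . . . . .
T1:
  2·area = 28  (B↔C swapped to make it positive)
  edge (8, 16)→(4, 6): d=(-4,-10) top-left  bias=+0
  edge (4, 6)→(6, 4): d=(2,-2) top-left  bias=+0
  edge (6, 4)→(8, 16): d=(2,12) right/bottom  bias=-1
    (4,0)@(9, 1): e=[70,0,-42] → .  [on edge]
    (3,1)@(7, 3): e=[42,0,-14] → .  [on edge]
    (2,2)@(5, 5): e=[14,0,14] → X  [on edge]
    (3,2)@(7, 5): e=[34,4,-10] → .
    (1,3)@(3, 7): e=[-14,0,42] → .  [on edge]
    (2,3)@(5, 7): e=[6,4,18] → X
    (3,3)@(7, 7): e=[26,8,-6] → .
    (0,4)@(1, 9): e=[-42,0,70] → .  [on edge]
    (2,4)@(5, 9): e=[-2,8,22] → .
    (3,5)@(7, 11): e=[10,16,2] → X
    (4,5)@(9, 11): e=[30,20,-22] → .
    (3,6)@(7, 13): e=[2,20,6] → X
  covered (4 px):
    . . . . . . .
    . . . . . . .
    . . X . . . .
    . . X . . . .
    . . . . . . .
    . . . X . . .
    . . . X . . .
    . . . . . . .
    . . . . . . .
    . . . . . . .
    . . . . . . .

Final: 7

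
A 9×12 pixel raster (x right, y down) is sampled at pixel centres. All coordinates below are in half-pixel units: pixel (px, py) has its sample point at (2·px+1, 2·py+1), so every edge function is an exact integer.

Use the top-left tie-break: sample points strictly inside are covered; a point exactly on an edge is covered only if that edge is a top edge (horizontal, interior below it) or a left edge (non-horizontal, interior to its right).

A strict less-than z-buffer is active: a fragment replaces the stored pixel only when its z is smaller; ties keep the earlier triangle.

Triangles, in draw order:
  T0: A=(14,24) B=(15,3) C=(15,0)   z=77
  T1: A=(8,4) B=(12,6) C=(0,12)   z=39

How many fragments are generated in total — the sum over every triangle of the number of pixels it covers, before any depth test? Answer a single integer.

T0:
  2·area = 3  (B↔C swapped to make it positive)
  edge (14, 24)→(15, 0): d=(1,-24) top-left  bias=+0
  edge (15, 0)→(15, 3): d=(0,3) right/bottom  bias=-1
  edge (15, 3)→(14, 24): d=(-1,21) right/bottom  bias=-1
    (7,0)@(15, 1): e=[1,0,2] → ·  [on edge]
    (7,1)@(15, 3): e=[3,0,0] → ·  [on edge]
    (7,2)@(15, 5): e=[5,0,-2] → ·  [on edge]
    (7,3)@(15, 7): e=[7,0,-4] → ·  [on edge]
    (7,4)@(15, 9): e=[9,0,-6] → ·  [on edge]
    (7,5)@(15, 11): e=[11,0,-8] → ·  [on edge]
    (7,6)@(15, 13): e=[13,0,-10] → ·  [on edge]
    (7,7)@(15, 15): e=[15,0,-12] → ·  [on edge]
    (7,8)@(15, 17): e=[17,0,-14] → ·  [on edge]
    (7,9)@(15, 19): e=[19,0,-16] → ·  [on edge]
    (7,10)@(15, 21): e=[21,0,-18] → ·  [on edge]
    (7,11)@(15, 23): e=[23,0,-20] → ·  [on edge]
  covered (0 px):
    · · · · · · · · ·
    · · · · · · · · ·
    · · · · · · · · ·
    · · · · · · · · ·
    · · · · · · · · ·
    · · · · · · · · ·
    · · · · · · · · ·
    · · · · · · · · ·
    · · · · · · · · ·
    · · · · · · · · ·
    · · · · · · · · ·
    · · · · · · · · ·
T1:
  2·area = 48
  edge (8, 4)→(12, 6): d=(4,2) right/bottom  bias=-1
  edge (12, 6)→(0, 12): d=(-12,6) right/bottom  bias=-1
  edge (0, 12)→(8, 4): d=(8,-8) top-left  bias=+0
    (5,0)@(11, 1): e=[-18,66,0] → ·  [on edge]
    (4,1)@(9, 3): e=[-6,54,0] → ·  [on edge]
    (3,2)@(7, 5): e=[6,42,0] → █  [on edge]
    (4,2)@(9, 5): e=[2,30,16] → █
    (5,2)@(11, 5): e=[-2,18,32] → ·
    (2,3)@(5, 7): e=[18,30,0] → █  [on edge]
    (5,3)@(11, 7): e=[6,-6,48] → ·
    (1,4)@(3, 9): e=[30,18,0] → █  [on edge]
    (3,4)@(7, 9): e=[22,-6,32] → ·
    (4,4)@(9, 9): e=[18,-18,48] → ·
    (0,5)@(1, 11): e=[42,6,0] → █  [on edge]
    (1,5)@(3, 11): e=[38,-6,16] → ·
  covered (8 px):
    · · · · · · · · ·
    · · · · · · · · ·
    · · · █ █ · · · ·
    · · █ █ █ · · · ·
    · █ █ · · · · · ·
    █ · · · · · · · ·
    · · · · · · · · ·
    · · · · · · · · ·
    · · · · · · · · ·
    · · · · · · · · ·
    · · · · · · · · ·
    · · · · · · · · ·

Result: 8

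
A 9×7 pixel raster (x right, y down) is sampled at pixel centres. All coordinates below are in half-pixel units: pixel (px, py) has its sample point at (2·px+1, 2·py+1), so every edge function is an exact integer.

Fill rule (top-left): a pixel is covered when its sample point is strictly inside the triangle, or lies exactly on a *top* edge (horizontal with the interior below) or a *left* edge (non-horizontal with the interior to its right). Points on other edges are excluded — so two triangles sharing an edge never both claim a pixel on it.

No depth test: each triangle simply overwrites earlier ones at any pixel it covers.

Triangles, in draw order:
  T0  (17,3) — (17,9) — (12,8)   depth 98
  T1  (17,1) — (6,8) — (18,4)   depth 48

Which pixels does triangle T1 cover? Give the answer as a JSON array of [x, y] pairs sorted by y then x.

T0:
  2·area = 30
  edge (17, 3)→(17, 9): d=(0,6) right/bottom  bias=-1
  edge (17, 9)→(12, 8): d=(-5,-1) top-left  bias=+0
  edge (12, 8)→(17, 3): d=(5,-5) top-left  bias=+0
    (8,0)@(17, 1): e=[0,40,-10] → ·  [on edge]
    (8,1)@(17, 3): e=[0,30,0] → ·  [on edge]
    (7,2)@(15, 5): e=[12,18,0] → █  [on edge]
    (8,2)@(17, 5): e=[0,20,10] → ·  [on edge]
    (3,3)@(7, 7): e=[60,0,-30] → ·  [on edge]
    (6,3)@(13, 7): e=[24,6,0] → █  [on edge]
    (8,3)@(17, 7): e=[0,10,20] → ·  [on edge]
    (5,4)@(11, 9): e=[36,-6,0] → ·  [on edge]
    (6,4)@(13, 9): e=[24,-4,10] → ·
    (7,4)@(15, 9): e=[12,-2,20] → ·
    (8,4)@(17, 9): e=[0,0,30] → ·  [on edge]
    (4,5)@(9, 11): e=[48,-18,0] → ·  [on edge]
    (8,5)@(17, 11): e=[0,-10,40] → ·  [on edge]
    (3,6)@(7, 13): e=[60,-30,0] → ·  [on edge]
    (8,6)@(17, 13): e=[0,-20,50] → ·  [on edge]
  covered (3 px):
    · · · · · · · · ·
    · · · · · · · · ·
    · · · · · · · █ ·
    · · · · · · █ █ ·
    · · · · · · · · ·
    · · · · · · · · ·
    · · · · · · · · ·
T1:
  2·area = 40  (B↔C swapped to make it positive)
  edge (17, 1)→(18, 4): d=(1,3) right/bottom  bias=-1
  edge (18, 4)→(6, 8): d=(-12,4) right/bottom  bias=-1
  edge (6, 8)→(17, 1): d=(11,-7) top-left  bias=+0
    (8,0)@(17, 1): e=[0,40,0] → ·  [on edge]
    (7,1)@(15, 3): e=[8,24,8] → █
    (8,1)@(17, 3): e=[2,16,22] → █
    (5,2)@(11, 5): e=[22,16,2] → █
    (6,2)@(13, 5): e=[16,8,16] → █
    (7,2)@(15, 5): e=[10,0,30] → ·  [on edge]
    (8,2)@(17, 5): e=[4,-8,44] → ·
    (4,3)@(9, 7): e=[30,0,10] → ·  [on edge]
    (5,3)@(11, 7): e=[24,-8,24] → ·
    (6,3)@(13, 7): e=[18,-16,38] → ·
    (1,4)@(3, 9): e=[50,0,-10] → ·  [on edge]
  covered (4 px):
    · · · · · · · · ·
    · · · · · · · █ █
    · · · · · █ █ · ·
    · · · · · · · · ·
    · · · · · · · · ·
    · · · · · · · · ·
    · · · · · · · · ·

Final: [[7,1],[8,1],[5,2],[6,2]]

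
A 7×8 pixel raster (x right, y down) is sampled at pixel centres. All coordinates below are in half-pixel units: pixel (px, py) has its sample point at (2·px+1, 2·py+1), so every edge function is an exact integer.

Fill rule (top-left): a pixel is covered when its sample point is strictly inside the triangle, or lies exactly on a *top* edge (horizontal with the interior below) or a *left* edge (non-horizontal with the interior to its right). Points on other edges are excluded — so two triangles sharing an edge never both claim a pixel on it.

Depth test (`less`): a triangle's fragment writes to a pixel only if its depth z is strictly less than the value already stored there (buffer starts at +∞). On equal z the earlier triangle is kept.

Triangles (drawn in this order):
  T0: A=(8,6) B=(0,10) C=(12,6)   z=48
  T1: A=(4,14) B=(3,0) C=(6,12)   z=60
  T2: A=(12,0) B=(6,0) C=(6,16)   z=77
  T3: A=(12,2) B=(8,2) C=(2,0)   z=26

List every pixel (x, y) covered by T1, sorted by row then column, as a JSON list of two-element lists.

T0:
  2·area = 16  (B↔C swapped to make it positive)
  edge (8, 6)→(12, 6): d=(4,0) top-left  bias=+0
  edge (12, 6)→(0, 10): d=(-12,4) right/bottom  bias=-1
  edge (0, 10)→(8, 6): d=(8,-4) top-left  bias=+0
    (3,3)@(7, 7): e=[4,8,4] → #
    (4,3)@(9, 7): e=[4,0,12] → ·  [on edge]
    (1,4)@(3, 9): e=[12,0,4] → ·  [on edge]
    (3,4)@(7, 9): e=[12,-16,20] → ·
  covered (1 px):
    · · · · · · ·
    · · · · · · ·
    · · · · · · ·
    · · · # · · ·
    · · · · · · ·
    · · · · · · ·
    · · · · · · ·
    · · · · · · ·
T1:
  2·area = 30
  edge (4, 14)→(3, 0): d=(-1,-14) top-left  bias=+0
  edge (3, 0)→(6, 12): d=(3,12) right/bottom  bias=-1
  edge (6, 12)→(4, 14): d=(-2,2) right/bottom  bias=-1
    (6,2)@(13, 5): e=[135,-105,0] → ·  [on edge]
    (5,3)@(11, 7): e=[105,-75,0] → ·  [on edge]
    (2,4)@(5, 9): e=[19,3,8] → #
    (3,4)@(7, 9): e=[47,-21,4] → ·
    (4,4)@(9, 9): e=[75,-45,0] → ·  [on edge]
    (2,5)@(5, 11): e=[17,9,4] → #
    (3,5)@(7, 11): e=[45,-15,0] → ·  [on edge]
    (2,6)@(5, 13): e=[15,15,0] → ·  [on edge]
    (1,7)@(3, 15): e=[-15,45,0] → ·  [on edge]
  covered (2 px):
    · · · · · · ·
    · · · · · · ·
    · · · · · · ·
    · · · · · · ·
    · · # · · · ·
    · · # · · · ·
    · · · · · · ·
    · · · · · · ·
T2:
  2·area = 96  (B↔C swapped to make it positive)
  edge (12, 0)→(6, 16): d=(-6,16) right/bottom  bias=-1
  edge (6, 16)→(6, 0): d=(0,-16) top-left  bias=+0
  edge (6, 0)→(12, 0): d=(6,0) top-left  bias=+0
    (3,0)@(7, 1): e=[74,16,6] → #
    (4,0)@(9, 1): e=[42,48,6] → #
    (5,0)@(11, 1): e=[10,80,6] → #
    (6,0)@(13, 1): e=[-22,112,6] → ·
    (3,1)@(7, 3): e=[62,16,18] → #
    (5,1)@(11, 3): e=[-2,80,18] → ·
    (3,2)@(7, 5): e=[50,16,30] → #
    (5,2)@(11, 5): e=[-14,80,30] → ·
    (3,3)@(7, 7): e=[38,16,42] → #
    (5,3)@(11, 7): e=[-26,80,42] → ·
    (3,4)@(7, 9): e=[26,16,54] → #
    (4,4)@(9, 9): e=[-6,48,54] → ·
  covered (12 px):
    · · · # # # ·
    · · · # # · ·
    · · · # # · ·
    · · · # # · ·
    · · · # · · ·
    · · · # · · ·
    · · · # · · ·
    · · · · · · ·
T3:
  2·area = 8
  edge (12, 2)→(8, 2): d=(-4,0) right/bottom  bias=-1
  edge (8, 2)→(2, 0): d=(-6,-2) top-left  bias=+0
  edge (2, 0)→(12, 2): d=(10,2) right/bottom  bias=-1
    (2,0)@(5, 1): e=[4,0,4] → #  [on edge]
    (3,0)@(7, 1): e=[4,4,0] → ·  [on edge]
    (2,1)@(5, 3): e=[-4,-12,24] → ·
    (5,1)@(11, 3): e=[-4,0,12] → ·  [on edge]
  covered (1 px):
    · · # · · · ·
    · · · · · · ·
    · · · · · · ·
    · · · · · · ·
    · · · · · · ·
    · · · · · · ·
    · · · · · · ·
    · · · · · · ·

Result: [[2,4],[2,5]]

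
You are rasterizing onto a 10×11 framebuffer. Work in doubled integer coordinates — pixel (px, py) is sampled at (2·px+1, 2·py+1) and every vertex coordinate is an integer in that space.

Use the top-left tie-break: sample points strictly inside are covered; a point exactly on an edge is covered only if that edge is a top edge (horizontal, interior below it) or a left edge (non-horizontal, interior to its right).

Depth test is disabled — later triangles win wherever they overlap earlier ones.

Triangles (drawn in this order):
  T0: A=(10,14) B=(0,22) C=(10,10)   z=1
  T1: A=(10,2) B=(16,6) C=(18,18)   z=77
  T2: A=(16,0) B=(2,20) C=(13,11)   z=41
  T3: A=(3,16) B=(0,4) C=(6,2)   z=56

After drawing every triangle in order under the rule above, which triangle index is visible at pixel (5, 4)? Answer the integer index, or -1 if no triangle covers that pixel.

T0:
  2·area = 40
  edge (10, 14)→(0, 22): d=(-10,8) right/bottom  bias=-1
  edge (0, 22)→(10, 10): d=(10,-12) top-left  bias=+0
  edge (10, 10)→(10, 14): d=(0,4) right/bottom  bias=-1
    (4,6)@(9, 13): e=[18,18,4] → #
    (5,6)@(11, 13): e=[2,42,-4] → ·
    (3,7)@(7, 15): e=[14,14,12] → #
    (4,7)@(9, 15): e=[-2,38,4] → ·
    (2,8)@(5, 17): e=[10,10,20] → #
    (3,8)@(7, 17): e=[-6,34,12] → ·
    (1,9)@(3, 19): e=[6,6,28] → #
    (2,9)@(5, 19): e=[-10,30,20] → ·
    (0,10)@(1, 21): e=[2,2,36] → #
    (1,10)@(3, 21): e=[-14,26,28] → ·
  covered (5 px):
    · · · · · · · · · ·
    · · · · · · · · · ·
    · · · · · · · · · ·
    · · · · · · · · · ·
    · · · · · · · · · ·
    · · · · · · · · · ·
    · · · · # · · · · ·
    · · · # · · · · · ·
    · · # · · · · · · ·
    · # · · · · · · · ·
    # · · · · · · · · ·
T1:
  2·area = 64
  edge (10, 2)→(16, 6): d=(6,4) right/bottom  bias=-1
  edge (16, 6)→(18, 18): d=(2,12) right/bottom  bias=-1
  edge (18, 18)→(10, 2): d=(-8,-16) top-left  bias=+0
    (5,1)@(11, 3): e=[2,54,8] → #
    (6,1)@(13, 3): e=[-6,30,40] → ·
    (5,2)@(11, 5): e=[14,58,-8] → ·
    (6,2)@(13, 5): e=[6,34,24] → #
    (7,2)@(15, 5): e=[-2,10,56] → ·
    (6,3)@(13, 7): e=[18,38,8] → #
    (7,3)@(15, 7): e=[10,14,40] → #
    (8,3)@(17, 7): e=[2,-10,72] → ·
    (6,4)@(13, 9): e=[30,42,-8] → ·
    (7,4)@(15, 9): e=[22,18,24] → #
    (8,4)@(17, 9): e=[14,-6,56] → ·
    (7,5)@(15, 11): e=[34,22,8] → #
  covered (8 px):
    · · · · · · · · · ·
    · · · · · # · · · ·
    · · · · · · # · · ·
    · · · · · · # # · ·
    · · · · · · · # · ·
    · · · · · · · # · ·
    · · · · · · · · # ·
    · · · · · · · · # ·
    · · · · · · · · · ·
    · · · · · · · · · ·
    · · · · · · · · · ·
T2:
  2·area = 94  (B↔C swapped to make it positive)
  edge (16, 0)→(13, 11): d=(-3,11) right/bottom  bias=-1
  edge (13, 11)→(2, 20): d=(-11,9) right/bottom  bias=-1
  edge (2, 20)→(16, 0): d=(14,-20) top-left  bias=+0
    (7,1)@(15, 3): e=[2,70,22] → #
    (8,1)@(17, 3): e=[-20,52,62] → ·
    (6,2)@(13, 5): e=[18,66,10] → #
    (7,2)@(15, 5): e=[-4,48,50] → ·
    (6,3)@(13, 7): e=[12,44,38] → #
    (7,3)@(15, 7): e=[-10,26,78] → ·
    (5,4)@(11, 9): e=[28,40,26] → #
    (7,4)@(15, 9): e=[-16,4,106] → ·
    (4,5)@(9, 11): e=[44,36,14] → #
    (6,5)@(13, 11): e=[0,0,94] → ·  [on edge]
    (3,6)@(7, 13): e=[60,32,2] → #
    (5,6)@(11, 13): e=[16,-4,82] → ·
  covered (12 px):
    · · · · · · · · · ·
    · · · · · · · # · ·
    · · · · · · # · · ·
    · · · · · · # · · ·
    · · · · · # # · · ·
    · · · · # # · · · ·
    · · · # # · · · · ·
    · · · # · · · · · ·
    · · # · · · · · · ·
    · # · · · · · · · ·
    · · · · · · · · · ·
T3:
  2·area = 78
  edge (3, 16)→(0, 4): d=(-3,-12) top-left  bias=+0
  edge (0, 4)→(6, 2): d=(6,-2) top-left  bias=+0
  edge (6, 2)→(3, 16): d=(-3,14) right/bottom  bias=-1
    (4,0)@(9, 1): e=[117,0,-39] → ·  [on edge]
    (1,1)@(3, 3): e=[39,0,39] → #  [on edge]
    (2,1)@(5, 3): e=[63,4,11] → #
    (3,1)@(7, 3): e=[87,8,-17] → ·
    (0,2)@(1, 5): e=[9,8,61] → #
    (3,2)@(7, 5): e=[81,20,-23] → ·
    (0,3)@(1, 7): e=[3,20,55] → #
    (2,3)@(5, 7): e=[51,28,-1] → ·
    (0,4)@(1, 9): e=[-3,32,49] → ·
    (1,4)@(3, 9): e=[21,36,21] → #
    (2,4)@(5, 9): e=[45,40,-7] → ·
    (1,5)@(3, 11): e=[15,48,15] → #
  covered (11 px):
    · · · · · · · · · ·
    · # # · · · · · · ·
    # # # · · · · · · ·
    # # · · · · · · · ·
    · # · · · · · · · ·
    · # · · · · · · · ·
    · # · · · · · · · ·
    · # · · · · · · · ·
    · · · · · · · · · ·
    · · · · · · · · · ·
    · · · · · · · · · ·

Z-buffer (winner per pixel, '.' = empty):
  . . . . . . . . . .
  . 3 3 . . 1 . 2 . .
  3 3 3 . . . 2 . . .
  3 3 . . . . 2 1 . .
  . 3 . . . 2 2 1 . .
  . 3 . . 2 2 . 1 . .
  . 3 . 2 2 . . . 1 .
  . 3 . 2 . . . . 1 .
  . . 2 . . . . . . .
  . 2 . . . . . . . .
  0 . . . . . . . . .

Final: 2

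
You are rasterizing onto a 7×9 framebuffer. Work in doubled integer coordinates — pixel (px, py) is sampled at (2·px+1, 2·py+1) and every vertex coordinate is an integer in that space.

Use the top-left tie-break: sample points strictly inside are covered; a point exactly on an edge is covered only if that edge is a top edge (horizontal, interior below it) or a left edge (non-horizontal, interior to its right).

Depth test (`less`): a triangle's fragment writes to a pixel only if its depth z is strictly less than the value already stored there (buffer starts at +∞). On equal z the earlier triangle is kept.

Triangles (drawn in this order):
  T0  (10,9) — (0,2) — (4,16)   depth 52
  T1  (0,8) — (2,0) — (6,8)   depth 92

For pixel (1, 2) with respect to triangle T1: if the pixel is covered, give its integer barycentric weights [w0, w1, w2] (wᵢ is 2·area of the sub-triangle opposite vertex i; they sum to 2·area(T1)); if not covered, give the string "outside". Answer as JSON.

T0:
  2·area = 112  (B↔C swapped to make it positive)
  edge (10, 9)→(4, 16): d=(-6,7) right/bottom  bias=-1
  edge (4, 16)→(0, 2): d=(-4,-14) top-left  bias=+0
  edge (0, 2)→(10, 9): d=(10,7) right/bottom  bias=-1
    (0,1)@(1, 3): e=[99,10,3] → #
    (1,1)@(3, 3): e=[85,38,-11] → ·
    (0,2)@(1, 5): e=[87,2,23] → #
    (1,2)@(3, 5): e=[73,30,9] → #
    (2,2)@(5, 5): e=[59,58,-5] → ·
    (0,3)@(1, 7): e=[75,-6,43] → ·
    (1,3)@(3, 7): e=[61,22,29] → #
    (2,3)@(5, 7): e=[47,50,15] → #
    (3,3)@(7, 7): e=[33,78,1] → #
    (4,3)@(9, 7): e=[19,106,-13] → ·
    (1,4)@(3, 9): e=[49,14,49] → #
    (4,4)@(9, 9): e=[7,98,7] → #
  covered (14 px):
    · · · · · · ·
    # · · · · · ·
    # # · · · · ·
    · # # # · · ·
    · # # # # · ·
    · # # # · · ·
    · · # · · · ·
    · · · · · · ·
    · · · · · · ·
T1:
  2·area = 48
  edge (0, 8)→(2, 0): d=(2,-8) top-left  bias=+0
  edge (2, 0)→(6, 8): d=(4,8) right/bottom  bias=-1
  edge (6, 8)→(0, 8): d=(-6,0) right/bottom  bias=-1
    (1,1)@(3, 3): e=[14,4,30] → #
    (2,1)@(5, 3): e=[30,-12,30] → ·
    (0,2)@(1, 5): e=[2,28,18] → #
    (2,2)@(5, 5): e=[34,-4,18] → ·
    (0,3)@(1, 7): e=[6,36,6] → #
    (2,3)@(5, 7): e=[38,4,6] → #
    (3,3)@(7, 7): e=[54,-12,6] → ·
    (0,4)@(1, 9): e=[10,44,-6] → ·
    (1,4)@(3, 9): e=[26,28,-6] → ·
    (2,4)@(5, 9): e=[42,12,-6] → ·
  covered (6 px):
    · · · · · · ·
    · # · · · · ·
    # # · · · · ·
    # # # · · · ·
    · · · · · · ·
    · · · · · · ·
    · · · · · · ·
    · · · · · · ·
    · · · · · · ·

Final: [12,18,18]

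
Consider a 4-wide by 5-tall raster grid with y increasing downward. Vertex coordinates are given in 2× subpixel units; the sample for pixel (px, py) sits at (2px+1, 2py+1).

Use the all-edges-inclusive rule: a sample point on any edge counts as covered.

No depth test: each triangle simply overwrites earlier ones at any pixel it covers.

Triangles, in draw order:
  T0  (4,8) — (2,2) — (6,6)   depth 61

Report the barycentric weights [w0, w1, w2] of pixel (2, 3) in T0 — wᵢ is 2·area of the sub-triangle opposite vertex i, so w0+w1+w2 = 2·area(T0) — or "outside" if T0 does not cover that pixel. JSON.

T0:
  2·area = 16
  edge (4, 8)→(2, 2): d=(-2,-6) inclusive
  edge (2, 2)→(6, 6): d=(4,4) inclusive
  edge (6, 6)→(4, 8): d=(-2,2) inclusive
    (0,0)@(1, 1): e=[-4,0,20] → .  [on edge]
    (1,1)@(3, 3): e=[4,0,12] → X  [on edge]
    (2,1)@(5, 3): e=[16,-8,8] → .
    (1,2)@(3, 5): e=[0,8,8] → X  [on edge]
    (2,2)@(5, 5): e=[12,0,4] → X  [on edge]
    (3,2)@(7, 5): e=[24,-8,0] → .  [on edge]
    (1,3)@(3, 7): e=[-4,16,4] → .
    (2,3)@(5, 7): e=[8,8,0] → X  [on edge]
    (3,3)@(7, 7): e=[20,0,-4] → .  [on edge]
    (1,4)@(3, 9): e=[-8,24,0] → .  [on edge]
    (2,4)@(5, 9): e=[4,16,-4] → .
  covered (4 px):
    . . . .
    . X . .
    . X X .
    . . X .
    . . . .

Final: [8,0,8]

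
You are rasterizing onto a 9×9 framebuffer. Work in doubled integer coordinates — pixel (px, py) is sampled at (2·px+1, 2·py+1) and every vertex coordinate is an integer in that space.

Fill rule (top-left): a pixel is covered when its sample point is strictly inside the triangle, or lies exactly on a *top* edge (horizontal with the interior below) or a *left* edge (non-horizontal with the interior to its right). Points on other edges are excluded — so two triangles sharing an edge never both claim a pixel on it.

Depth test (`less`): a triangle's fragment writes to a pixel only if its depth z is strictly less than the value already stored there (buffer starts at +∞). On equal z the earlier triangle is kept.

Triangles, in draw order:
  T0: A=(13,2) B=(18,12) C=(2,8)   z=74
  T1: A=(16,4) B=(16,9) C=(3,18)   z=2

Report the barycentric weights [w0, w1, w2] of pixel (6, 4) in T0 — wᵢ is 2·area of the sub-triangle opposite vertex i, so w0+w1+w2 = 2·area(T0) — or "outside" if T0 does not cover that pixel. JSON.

T0:
  2·area = 140
  edge (13, 2)→(18, 12): d=(5,10) right/bottom  bias=-1
  edge (18, 12)→(2, 8): d=(-16,-4) top-left  bias=+0
  edge (2, 8)→(13, 2): d=(11,-6) top-left  bias=+0
    (6,1)@(13, 3): e=[5,124,11] → #
    (7,1)@(15, 3): e=[-15,132,23] → ·
    (4,2)@(9, 5): e=[55,76,9] → #
    (5,2)@(11, 5): e=[35,84,21] → #
    (7,2)@(15, 5): e=[-5,100,45] → ·
    (2,3)@(5, 7): e=[105,28,7] → #
    (3,3)@(7, 7): e=[85,36,19] → #
    (7,3)@(15, 7): e=[5,68,67] → #
    (8,3)@(17, 7): e=[-15,76,79] → ·
    (2,4)@(5, 9): e=[115,-4,29] → ·
    (3,4)@(7, 9): e=[95,4,41] → #
    (8,4)@(17, 9): e=[-5,44,101] → ·
  covered (17 px):
    · · · · · · · · ·
    · · · · · · # · ·
    · · · · # # # · ·
    · · # # # # # # ·
    · · · # # # # # ·
    · · · · · · · # #
    · · · · · · · · ·
    · · · · · · · · ·
    · · · · · · · · ·
T1:
  2·area = 65
  edge (16, 4)→(16, 9): d=(0,5) right/bottom  bias=-1
  edge (16, 9)→(3, 18): d=(-13,9) right/bottom  bias=-1
  edge (3, 18)→(16, 4): d=(13,-14) top-left  bias=+0
    (7,3)@(15, 7): e=[5,35,25] → #
    (8,3)@(17, 7): e=[-5,17,53] → ·
    (6,4)@(13, 9): e=[15,27,23] → #
    (8,4)@(17, 9): e=[-5,-9,79] → ·
    (5,5)@(11, 11): e=[25,19,21] → #
    (7,5)@(15, 11): e=[5,-17,77] → ·
    (4,6)@(9, 13): e=[35,11,19] → #
    (5,6)@(11, 13): e=[25,-7,47] → ·
    (6,6)@(13, 13): e=[15,-25,75] → ·
    (3,7)@(7, 15): e=[45,3,17] → #
    (4,7)@(9, 15): e=[35,-15,45] → ·
    (3,8)@(7, 17): e=[45,-23,43] → ·
  covered (7 px):
    · · · · · · · · ·
    · · · · · · · · ·
    · · · · · · · · ·
    · · · · · · · # ·
    · · · · · · # # ·
    · · · · · # # · ·
    · · · · # · · · ·
    · · · # · · · · ·
    · · · · · · · · ·

Answer: [28,77,35]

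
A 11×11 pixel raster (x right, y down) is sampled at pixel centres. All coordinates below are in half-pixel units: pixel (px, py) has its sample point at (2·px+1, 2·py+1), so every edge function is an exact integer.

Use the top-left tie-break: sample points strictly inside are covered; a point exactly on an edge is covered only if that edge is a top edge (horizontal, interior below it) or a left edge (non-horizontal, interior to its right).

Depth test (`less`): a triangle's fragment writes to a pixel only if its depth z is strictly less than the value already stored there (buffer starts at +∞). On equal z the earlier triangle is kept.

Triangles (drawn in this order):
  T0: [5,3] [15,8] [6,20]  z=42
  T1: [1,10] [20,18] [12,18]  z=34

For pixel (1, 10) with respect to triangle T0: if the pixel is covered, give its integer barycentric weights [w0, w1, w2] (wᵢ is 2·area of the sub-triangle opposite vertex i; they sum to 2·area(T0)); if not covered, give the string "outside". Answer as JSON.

T0:
  2·area = 165
  edge (5, 3)→(15, 8): d=(10,5) right/bottom  bias=-1
  edge (15, 8)→(6, 20): d=(-9,12) right/bottom  bias=-1
  edge (6, 20)→(5, 3): d=(-1,-17) top-left  bias=+0
    (0,0)@(1, 1): e=[0,231,-66] → .  [on edge]
    (2,1)@(5, 3): e=[0,165,0] → .  [on edge]
    (3,2)@(7, 5): e=[10,123,32] → X
    (4,2)@(9, 5): e=[0,99,66] → .  [on edge]
    (3,3)@(7, 7): e=[30,105,30] → X
    (4,3)@(9, 7): e=[20,81,64] → X
    (5,3)@(11, 7): e=[10,57,98] → X
    (6,3)@(13, 7): e=[0,33,132] → .  [on edge]
    (3,4)@(7, 9): e=[50,87,28] → X
    (6,4)@(13, 9): e=[20,15,130] → X
    (7,4)@(15, 9): e=[10,-9,164] → .
    (8,4)@(17, 9): e=[0,-33,198] → .  [on edge]
    (10,5)@(21, 11): e=[0,-99,264] → .  [on edge]
  covered (17 px):
    . . . . . . . . . . .
    . . . . . . . . . . .
    . . . X . . . . . . .
    . . . X X X . . . . .
    . . . X X X X . . . .
    . . . X X X . . . . .
    . . . X X X . . . . .
    . . . X X . . . . . .
    . . . X . . . . . . .
    . . . . . . . . . . .
    . . . . . . . . . . .
T1:
  2·area = 64
  edge (1, 10)→(20, 18): d=(19,8) right/bottom  bias=-1
  edge (20, 18)→(12, 18): d=(-8,0) right/bottom  bias=-1
  edge (12, 18)→(1, 10): d=(-11,-8) top-left  bias=+0
    (1,5)@(3, 11): e=[3,56,5] → X
    (2,5)@(5, 11): e=[-13,56,21] → .
    (1,6)@(3, 13): e=[41,40,-17] → .
    (3,6)@(7, 13): e=[9,40,15] → X
    (4,6)@(9, 13): e=[-7,40,31] → .
    (3,7)@(7, 15): e=[47,24,-7] → .
    (4,7)@(9, 15): e=[31,24,9] → X
    (5,7)@(11, 15): e=[15,24,25] → X
    (6,7)@(13, 15): e=[-1,24,41] → .
    (4,8)@(9, 17): e=[69,8,-13] → .
    (5,8)@(11, 17): e=[53,8,3] → X
    (6,8)@(13, 17): e=[37,8,19] → X
  covered (8 px):
    . . . . . . . . . . .
    . . . . . . . . . . .
    . . . . . . . . . . .
    . . . . . . . . . . .
    . . . . . . . . . . .
    . X . . . . . . . . .
    . . . X . . . . . . .
    . . . . X X . . . . .
    . . . . . X X X X . .
    . . . . . . . . . . .
    . . . . . . . . . . .

Final: "outside"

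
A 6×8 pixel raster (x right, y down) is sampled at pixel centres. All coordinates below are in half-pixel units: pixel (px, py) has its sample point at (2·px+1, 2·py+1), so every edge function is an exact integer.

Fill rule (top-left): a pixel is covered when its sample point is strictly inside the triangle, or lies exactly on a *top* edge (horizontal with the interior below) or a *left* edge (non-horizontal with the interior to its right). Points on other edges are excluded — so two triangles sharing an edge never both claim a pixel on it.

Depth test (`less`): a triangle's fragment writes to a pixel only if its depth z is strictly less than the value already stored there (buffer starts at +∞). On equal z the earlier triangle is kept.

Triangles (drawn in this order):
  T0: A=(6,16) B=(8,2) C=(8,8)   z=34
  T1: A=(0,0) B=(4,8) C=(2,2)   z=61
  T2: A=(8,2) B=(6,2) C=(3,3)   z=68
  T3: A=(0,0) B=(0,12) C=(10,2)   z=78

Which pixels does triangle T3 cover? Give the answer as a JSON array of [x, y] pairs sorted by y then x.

T0:
  2·area = 12
  edge (6, 16)→(8, 2): d=(2,-14) top-left  bias=+0
  edge (8, 2)→(8, 8): d=(0,6) right/bottom  bias=-1
  edge (8, 8)→(6, 16): d=(-2,8) right/bottom  bias=-1
    (3,4)@(7, 9): e=[0,6,6] → █  [on edge]
    (4,4)@(9, 9): e=[28,-6,-10] → ·
    (3,5)@(7, 11): e=[4,6,2] → █
    (4,5)@(9, 11): e=[32,-6,-14] → ·
    (3,6)@(7, 13): e=[8,6,-2] → ·
  covered (2 px):
    · · · · · ·
    · · · · · ·
    · · · · · ·
    · · · · · ·
    · · · █ · ·
    · · · █ · ·
    · · · · · ·
    · · · · · ·
T1:
  2·area = 8  (B↔C swapped to make it positive)
  edge (0, 0)→(2, 2): d=(2,2) right/bottom  bias=-1
  edge (2, 2)→(4, 8): d=(2,6) right/bottom  bias=-1
  edge (4, 8)→(0, 0): d=(-4,-8) top-left  bias=+0
    (0,0)@(1, 1): e=[0,4,4] → ·  [on edge]
    (1,1)@(3, 3): e=[0,-4,12] → ·  [on edge]
    (1,2)@(3, 5): e=[4,0,4] → ·  [on edge]
    (2,2)@(5, 5): e=[0,-12,20] → ·  [on edge]
    (3,3)@(7, 7): e=[0,-20,28] → ·  [on edge]
    (4,4)@(9, 9): e=[0,-28,36] → ·  [on edge]
    (2,5)@(5, 11): e=[12,0,-4] → ·  [on edge]
    (5,5)@(11, 11): e=[0,-36,44] → ·  [on edge]
  covered (0 px):
    · · · · · ·
    · · · · · ·
    · · · · · ·
    · · · · · ·
    · · · · · ·
    · · · · · ·
    · · · · · ·
    · · · · · ·
T2:
  2·area = 2  (B↔C swapped to make it positive)
  edge (8, 2)→(3, 3): d=(-5,1) right/bottom  bias=-1
  edge (3, 3)→(6, 2): d=(3,-1) top-left  bias=+0
  edge (6, 2)→(8, 2): d=(2,0) top-left  bias=+0
    (4,0)@(9, 1): e=[4,0,-2] → ·  [on edge]
    (1,1)@(3, 3): e=[0,0,2] → ·  [on edge]
  covered (0 px):
    · · · · · ·
    · · · · · ·
    · · · · · ·
    · · · · · ·
    · · · · · ·
    · · · · · ·
    · · · · · ·
    · · · · · ·
T3:
  2·area = 120  (B↔C swapped to make it positive)
  edge (0, 0)→(10, 2): d=(10,2) right/bottom  bias=-1
  edge (10, 2)→(0, 12): d=(-10,10) right/bottom  bias=-1
  edge (0, 12)→(0, 0): d=(0,-12) top-left  bias=+0
    (0,0)@(1, 1): e=[8,100,12] → █
    (1,0)@(3, 1): e=[4,80,36] → █
    (2,0)@(5, 1): e=[0,60,60] → ·  [on edge]
    (5,0)@(11, 1): e=[-12,0,132] → ·  [on edge]
    (0,1)@(1, 3): e=[28,80,12] → █
    (2,1)@(5, 3): e=[20,40,60] → █
    (3,1)@(7, 3): e=[16,20,84] → █
    (4,1)@(9, 3): e=[12,0,108] → ·  [on edge]
    (0,2)@(1, 5): e=[48,60,12] → █
    (3,2)@(7, 5): e=[36,0,84] → ·  [on edge]
    (0,3)@(1, 7): e=[68,40,12] → █
    (2,3)@(5, 7): e=[60,0,60] → ·  [on edge]
    (1,4)@(3, 9): e=[84,0,36] → ·  [on edge]
    (0,5)@(1, 11): e=[108,0,12] → ·  [on edge]
  covered (12 px):
    █ █ · · · ·
    █ █ █ █ · ·
    █ █ █ · · ·
    █ █ · · · ·
    █ · · · · ·
    · · · · · ·
    · · · · · ·
    · · · · · ·

Answer: [[0,0],[1,0],[0,1],[1,1],[2,1],[3,1],[0,2],[1,2],[2,2],[0,3],[1,3],[0,4]]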